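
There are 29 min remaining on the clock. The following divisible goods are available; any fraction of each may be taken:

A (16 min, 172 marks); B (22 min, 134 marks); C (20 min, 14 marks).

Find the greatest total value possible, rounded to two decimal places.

Take in order of value per unit:
- A (172/16 per unit): all 16 → value 172, running total 172.00
- B (134/22 per unit): 13 of 22 → value 13×134/22 = 79.1818, running total 251.18
Total 251.18.

251.18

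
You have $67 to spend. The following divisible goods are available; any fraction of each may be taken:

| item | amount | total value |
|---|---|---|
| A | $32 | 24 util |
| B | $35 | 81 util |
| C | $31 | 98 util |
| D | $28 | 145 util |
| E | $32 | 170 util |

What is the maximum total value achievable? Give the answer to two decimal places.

337.13

Take in order of value per unit:
- E (170/32 per unit): all 32 → value 170, running total 170.00
- D (145/28 per unit): all 28 → value 145, running total 315.00
- C (98/31 per unit): 7 of 31 → value 7×98/31 = 22.1290, running total 337.13
Total 337.13.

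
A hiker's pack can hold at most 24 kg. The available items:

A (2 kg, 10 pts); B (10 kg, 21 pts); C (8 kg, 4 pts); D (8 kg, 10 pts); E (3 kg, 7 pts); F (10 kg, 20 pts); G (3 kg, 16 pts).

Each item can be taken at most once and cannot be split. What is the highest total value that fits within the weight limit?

Check high-value combinations within 24 kg:
- A+B+D+G: weight 2+10+8+3=23, value 10+21+10+16=57
- B+F+G: weight 10+10+3=23, value 21+20+16=57
- A+D+F+G: weight 2+8+10+3=23, value 10+10+20+16=56
- A+B+E+G: weight 2+10+3+3=18, value 10+21+7+16=54
Best: 57 pts.

57 pts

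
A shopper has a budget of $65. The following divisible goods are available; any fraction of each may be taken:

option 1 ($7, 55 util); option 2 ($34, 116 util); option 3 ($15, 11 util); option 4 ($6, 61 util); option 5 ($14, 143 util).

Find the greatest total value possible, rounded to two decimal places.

377.93

Take in order of value per unit:
- option 5 (143/14 per unit): all 14 → value 143, running total 143.00
- option 4 (61/6 per unit): all 6 → value 61, running total 204.00
- option 1 (55/7 per unit): all 7 → value 55, running total 259.00
- option 2 (116/34 per unit): all 34 → value 116, running total 375.00
- option 3 (11/15 per unit): 4 of 15 → value 4×11/15 = 2.9333, running total 377.93
Total 377.93.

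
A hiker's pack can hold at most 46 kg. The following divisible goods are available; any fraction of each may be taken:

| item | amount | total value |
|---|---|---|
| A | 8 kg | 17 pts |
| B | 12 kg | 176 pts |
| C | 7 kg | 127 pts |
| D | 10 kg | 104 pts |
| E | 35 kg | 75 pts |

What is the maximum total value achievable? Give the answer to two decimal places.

Take in order of value per unit:
- C (127/7 per unit): all 7 → value 127, running total 127.00
- B (176/12 per unit): all 12 → value 176, running total 303.00
- D (104/10 per unit): all 10 → value 104, running total 407.00
- E (75/35 per unit): 17 of 35 → value 17×75/35 = 36.4286, running total 443.43
Total 443.43.

443.43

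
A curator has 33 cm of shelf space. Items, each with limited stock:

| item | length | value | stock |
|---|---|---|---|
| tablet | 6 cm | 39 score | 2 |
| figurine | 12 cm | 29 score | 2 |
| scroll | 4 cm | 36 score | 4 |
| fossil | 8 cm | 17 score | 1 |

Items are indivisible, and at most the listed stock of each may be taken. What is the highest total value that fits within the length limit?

222 score

Top feasible selections:
- 2×tablet + 4×scroll: length 28, value 222
- 2×tablet + 3×scroll + 1×fossil: length 32, value 203
Best: 222 score.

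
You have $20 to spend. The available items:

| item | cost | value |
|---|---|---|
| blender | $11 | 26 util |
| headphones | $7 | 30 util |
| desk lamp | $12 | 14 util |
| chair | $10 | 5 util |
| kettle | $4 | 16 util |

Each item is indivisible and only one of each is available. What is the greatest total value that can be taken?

Check high-value combinations within $20:
- blender+headphones: cost 11+7=18, value 26+30=56
- headphones+kettle: cost 7+4=11, value 30+16=46
- headphones+desk lamp: cost 7+12=19, value 30+14=44
Best: 56 util.

56 util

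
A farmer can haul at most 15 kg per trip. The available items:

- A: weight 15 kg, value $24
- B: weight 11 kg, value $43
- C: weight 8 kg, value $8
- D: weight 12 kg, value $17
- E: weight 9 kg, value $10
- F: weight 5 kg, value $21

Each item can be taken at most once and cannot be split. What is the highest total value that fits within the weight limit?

This is a 0/1 knapsack; check combinations near the capacity.
- B: weight 11, value 43
- E+F: weight 9+5=14, value 10+21=31
- C+F: weight 8+5=13, value 8+21=29
- A: weight 15, value 24
Best: $43.

$43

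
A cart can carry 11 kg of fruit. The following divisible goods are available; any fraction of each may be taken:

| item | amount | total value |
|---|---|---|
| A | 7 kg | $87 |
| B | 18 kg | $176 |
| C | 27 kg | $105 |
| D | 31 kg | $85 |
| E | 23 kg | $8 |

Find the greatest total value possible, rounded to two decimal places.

126.11

Take in order of value per unit:
- A (87/7 per unit): all 7 → value 87, running total 87.00
- B (176/18 per unit): 4 of 18 → value 4×176/18 = 39.1111, running total 126.11
Total 126.11.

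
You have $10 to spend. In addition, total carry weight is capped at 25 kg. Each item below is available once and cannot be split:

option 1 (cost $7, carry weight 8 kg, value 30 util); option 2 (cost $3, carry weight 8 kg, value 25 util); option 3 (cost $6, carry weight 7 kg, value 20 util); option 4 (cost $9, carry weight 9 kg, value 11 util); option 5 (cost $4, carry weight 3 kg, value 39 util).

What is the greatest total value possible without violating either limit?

Feasible sets respecting both limits:
- option 2+option 5: cost 7, carry weight 11, value 64
- option 3+option 5: cost 10, carry weight 10, value 59
- option 1+option 2: cost 10, carry weight 16, value 55
Best: 64 util.

64 util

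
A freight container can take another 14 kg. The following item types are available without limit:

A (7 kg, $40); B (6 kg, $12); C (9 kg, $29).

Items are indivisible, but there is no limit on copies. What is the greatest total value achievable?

$80

Best value-per-unit is A at 40/7, and filling with it alone uses weight 2×7=14. No mix of the others beats 2×40 = 80.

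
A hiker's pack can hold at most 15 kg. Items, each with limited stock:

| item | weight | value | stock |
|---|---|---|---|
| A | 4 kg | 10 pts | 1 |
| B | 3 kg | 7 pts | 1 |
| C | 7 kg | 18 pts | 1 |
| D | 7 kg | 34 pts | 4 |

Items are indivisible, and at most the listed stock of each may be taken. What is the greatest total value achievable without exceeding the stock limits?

Best selections within weight 15 and stock limits:
- 2×D: weight 14, value 68
- 1×C + 1×D: weight 14, value 52
- 1×A + 1×B + 1×D: weight 14, value 51
- 1×A + 1×D: weight 11, value 44
Best: 68 pts.

68 pts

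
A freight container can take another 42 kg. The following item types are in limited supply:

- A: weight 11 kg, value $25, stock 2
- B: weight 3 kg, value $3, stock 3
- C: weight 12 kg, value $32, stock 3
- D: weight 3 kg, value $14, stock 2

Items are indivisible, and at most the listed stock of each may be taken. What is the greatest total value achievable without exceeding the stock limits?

Top feasible selections:
- 3×C + 2×D: weight 42, value 124
- 1×A + 2×C + 2×D: weight 41, value 117
Best: $124.

$124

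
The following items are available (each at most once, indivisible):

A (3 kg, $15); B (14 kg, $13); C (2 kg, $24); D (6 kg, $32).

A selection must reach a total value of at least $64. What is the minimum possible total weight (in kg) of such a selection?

Subsets with value ≥ 64, sorted by total weight:
- A+C+D: weight 11, value 71
- B+C+D: weight 22, value 69
Minimum weight: 11 kg.

11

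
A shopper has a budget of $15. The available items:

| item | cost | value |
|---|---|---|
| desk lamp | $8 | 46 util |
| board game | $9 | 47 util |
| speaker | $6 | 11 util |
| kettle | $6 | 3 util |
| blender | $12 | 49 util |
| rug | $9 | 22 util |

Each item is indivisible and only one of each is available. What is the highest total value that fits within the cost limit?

58 util

This is a 0/1 knapsack; check combinations near the capacity.
- board game+speaker: cost 9+6=15, value 47+11=58
- desk lamp+speaker: cost 8+6=14, value 46+11=57
- board game+kettle: cost 9+6=15, value 47+3=50
Best: 58 util.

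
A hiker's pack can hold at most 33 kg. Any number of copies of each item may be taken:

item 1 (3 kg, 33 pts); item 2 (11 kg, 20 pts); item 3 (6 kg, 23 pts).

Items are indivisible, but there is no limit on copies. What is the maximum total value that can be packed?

Best value-per-unit is item 1 at 33/3, and filling with it alone uses weight 11×3=33. No mix of the others beats 11×33 = 363.

363 pts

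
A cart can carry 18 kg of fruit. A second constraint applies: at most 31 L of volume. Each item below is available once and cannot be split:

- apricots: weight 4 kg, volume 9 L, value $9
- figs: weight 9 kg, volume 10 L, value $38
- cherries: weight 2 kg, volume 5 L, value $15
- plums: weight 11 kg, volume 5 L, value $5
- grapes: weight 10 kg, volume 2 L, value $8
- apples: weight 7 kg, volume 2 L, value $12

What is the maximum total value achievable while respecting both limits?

Feasible sets respecting both limits:
- figs+cherries+apples: weight 18, volume 17, value 65
- apricots+figs+cherries: weight 15, volume 24, value 62
- figs+cherries: weight 11, volume 15, value 53
- figs+apples: weight 16, volume 12, value 50
Best: $65.

$65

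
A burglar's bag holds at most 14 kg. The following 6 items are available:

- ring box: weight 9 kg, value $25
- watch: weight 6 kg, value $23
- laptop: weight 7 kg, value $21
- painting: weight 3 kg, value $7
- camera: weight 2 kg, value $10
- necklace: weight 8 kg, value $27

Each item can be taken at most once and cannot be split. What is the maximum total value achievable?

Check high-value combinations within 14 kg:
- watch+necklace: weight 6+8=14, value 23+27=50
- watch+laptop: weight 6+7=13, value 23+21=44
- painting+camera+necklace: weight 3+2+8=13, value 7+10+27=44
- ring box+painting+camera: weight 9+3+2=14, value 25+7+10=42
- watch+painting+camera: weight 6+3+2=11, value 23+7+10=40
Best: $50.

$50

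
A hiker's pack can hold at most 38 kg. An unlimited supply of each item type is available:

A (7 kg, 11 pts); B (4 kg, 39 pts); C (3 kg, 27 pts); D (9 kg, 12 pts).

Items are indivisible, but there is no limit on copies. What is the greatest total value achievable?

366 pts

Best value-per-unit is B at 39/4; filling with it alone gives 9×39 = 351.
Optimal mix: 8×B + 2×C → weight 38, value 366.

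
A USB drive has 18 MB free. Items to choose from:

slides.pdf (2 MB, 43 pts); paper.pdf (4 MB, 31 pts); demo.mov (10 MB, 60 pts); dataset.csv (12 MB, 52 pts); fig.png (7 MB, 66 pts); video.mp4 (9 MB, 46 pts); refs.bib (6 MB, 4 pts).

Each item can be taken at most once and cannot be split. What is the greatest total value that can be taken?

Check high-value combinations within 18 MB:
- slides.pdf+fig.png+video.mp4: size 2+7+9=18, value 43+66+46=155
- slides.pdf+paper.pdf+fig.png: size 2+4+7=13, value 43+31+66=140
- slides.pdf+paper.pdf+demo.mov: size 2+4+10=16, value 43+31+60=134
- demo.mov+fig.png: size 10+7=17, value 60+66=126
Best: 155 pts.

155 pts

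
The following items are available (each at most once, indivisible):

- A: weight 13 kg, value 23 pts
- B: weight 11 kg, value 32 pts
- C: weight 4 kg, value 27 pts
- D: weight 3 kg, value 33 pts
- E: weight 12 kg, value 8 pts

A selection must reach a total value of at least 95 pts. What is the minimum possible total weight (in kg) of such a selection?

30

Subsets with value ≥ 95, sorted by total weight:
- B+C+D+E: weight 30, value 100
- A+B+C+D: weight 31, value 115
- A+B+D+E: weight 39, value 96
- A+B+C+D+E: weight 43, value 123
Minimum weight: 30 kg.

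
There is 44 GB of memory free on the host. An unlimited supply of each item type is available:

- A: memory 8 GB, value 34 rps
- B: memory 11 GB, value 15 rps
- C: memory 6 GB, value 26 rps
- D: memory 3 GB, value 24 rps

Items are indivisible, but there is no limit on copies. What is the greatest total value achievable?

336 rps

Best value-per-unit is D at 24/3, and filling with it alone uses memory 14×3=42. No mix of the others beats 14×24 = 336.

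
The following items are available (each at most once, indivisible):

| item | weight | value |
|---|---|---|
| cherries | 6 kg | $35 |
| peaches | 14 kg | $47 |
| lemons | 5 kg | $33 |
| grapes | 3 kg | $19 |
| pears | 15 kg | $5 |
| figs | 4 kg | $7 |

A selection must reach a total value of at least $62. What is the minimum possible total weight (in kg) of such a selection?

Subsets with value ≥ 62, sorted by total weight:
- cherries+lemons: weight 11, value 68
- cherries+lemons+grapes: weight 14, value 87
Minimum weight: 11 kg.

11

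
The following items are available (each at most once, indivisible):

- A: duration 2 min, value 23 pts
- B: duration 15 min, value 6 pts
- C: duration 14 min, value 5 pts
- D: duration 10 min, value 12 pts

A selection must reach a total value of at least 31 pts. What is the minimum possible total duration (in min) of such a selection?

12

Subsets with value ≥ 31, sorted by total duration:
- A+D: duration 12, value 35
- A+C+D: duration 26, value 40
- A+B+D: duration 27, value 41
- A+B+C: duration 31, value 34
Minimum duration: 12 min.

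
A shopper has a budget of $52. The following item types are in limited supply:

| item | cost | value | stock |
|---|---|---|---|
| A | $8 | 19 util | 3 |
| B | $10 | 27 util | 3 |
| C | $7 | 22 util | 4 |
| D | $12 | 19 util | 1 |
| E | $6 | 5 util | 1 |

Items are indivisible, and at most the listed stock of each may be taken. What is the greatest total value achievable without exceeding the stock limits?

Top feasible selections:
- 3×B + 3×C: cost 51, value 147
- 3×A + 4×C: cost 52, value 145
- 1×A + 3×B + 2×C: cost 52, value 144
- 2×B + 4×C: cost 48, value 142
Best: 147 util.

147 util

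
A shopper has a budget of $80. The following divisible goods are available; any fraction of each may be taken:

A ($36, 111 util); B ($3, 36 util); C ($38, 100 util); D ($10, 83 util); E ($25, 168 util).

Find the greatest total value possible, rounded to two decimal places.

Take in order of value per unit:
- B (36/3 per unit): all 3 → value 36, running total 36.00
- D (83/10 per unit): all 10 → value 83, running total 119.00
- E (168/25 per unit): all 25 → value 168, running total 287.00
- A (111/36 per unit): all 36 → value 111, running total 398.00
- C (100/38 per unit): 6 of 38 → value 6×100/38 = 15.7895, running total 413.79
Total 413.79.

413.79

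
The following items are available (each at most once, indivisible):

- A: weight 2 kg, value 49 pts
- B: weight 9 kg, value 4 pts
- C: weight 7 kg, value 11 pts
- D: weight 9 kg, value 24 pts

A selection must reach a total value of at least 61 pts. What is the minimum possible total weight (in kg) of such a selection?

Subsets with value ≥ 61, sorted by total weight:
- A+D: weight 11, value 73
- A+C+D: weight 18, value 84
Minimum weight: 11 kg.

11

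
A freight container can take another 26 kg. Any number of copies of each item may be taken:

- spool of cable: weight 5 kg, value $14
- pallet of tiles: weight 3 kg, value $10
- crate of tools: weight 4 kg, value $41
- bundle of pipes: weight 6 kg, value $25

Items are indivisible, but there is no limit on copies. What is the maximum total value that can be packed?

Best value-per-unit is crate of tools at 41/4, and filling with it alone uses weight 6×4=24. No mix of the others beats 6×41 = 246.

$246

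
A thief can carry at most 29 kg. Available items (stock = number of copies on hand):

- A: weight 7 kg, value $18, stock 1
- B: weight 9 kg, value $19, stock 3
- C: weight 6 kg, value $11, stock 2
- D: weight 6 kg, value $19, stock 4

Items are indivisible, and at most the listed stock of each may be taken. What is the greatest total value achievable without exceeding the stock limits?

$76

Best selections within weight 29 and stock limits:
- 4×D: weight 24, value 76
- 1×B + 3×D: weight 27, value 76
- 1×A + 3×D: weight 25, value 75
Best: $76.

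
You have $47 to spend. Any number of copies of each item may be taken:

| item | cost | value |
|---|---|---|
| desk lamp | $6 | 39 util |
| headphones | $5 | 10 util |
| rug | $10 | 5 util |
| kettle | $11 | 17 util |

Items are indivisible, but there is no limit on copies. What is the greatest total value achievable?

283 util

Best value-per-unit is desk lamp at 39/6; filling with it alone gives 7×39 = 273.
Optimal mix: 7×desk lamp + 1×headphones → cost 47, value 283.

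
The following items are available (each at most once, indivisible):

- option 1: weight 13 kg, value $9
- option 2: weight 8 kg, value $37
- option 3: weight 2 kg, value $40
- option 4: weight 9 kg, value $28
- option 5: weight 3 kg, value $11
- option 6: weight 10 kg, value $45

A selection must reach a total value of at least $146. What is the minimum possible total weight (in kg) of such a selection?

Subsets with value ≥ 146, sorted by total weight:
- option 2+option 3+option 4+option 6: weight 29, value 150
- option 2+option 3+option 4+option 5+option 6: weight 32, value 161
- option 1+option 2+option 3+option 4+option 6: weight 42, value 159
- option 1+option 2+option 3+option 4+option 5+option 6: weight 45, value 170
Minimum weight: 29 kg.

29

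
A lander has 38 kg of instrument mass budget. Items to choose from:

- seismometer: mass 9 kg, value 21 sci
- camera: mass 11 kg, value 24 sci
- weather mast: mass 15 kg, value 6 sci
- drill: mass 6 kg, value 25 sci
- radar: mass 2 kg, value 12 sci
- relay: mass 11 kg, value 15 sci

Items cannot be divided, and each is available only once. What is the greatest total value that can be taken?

85 sci

This is a 0/1 knapsack; check combinations near the capacity.
- seismometer+camera+drill+relay: mass 9+11+6+11=37, value 21+24+25+15=85
- seismometer+camera+drill+radar: mass 9+11+6+2=28, value 21+24+25+12=82
- camera+drill+radar+relay: mass 11+6+2+11=30, value 24+25+12+15=76
- seismometer+drill+radar+relay: mass 9+6+2+11=28, value 21+25+12+15=73
Best: 85 sci.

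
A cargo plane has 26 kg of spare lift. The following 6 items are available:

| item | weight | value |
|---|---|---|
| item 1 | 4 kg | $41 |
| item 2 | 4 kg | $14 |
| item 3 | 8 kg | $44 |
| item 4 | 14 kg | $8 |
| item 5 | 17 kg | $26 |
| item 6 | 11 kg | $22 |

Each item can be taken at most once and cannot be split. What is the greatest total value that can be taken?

Check high-value combinations within 26 kg:
- item 1+item 3+item 6: weight 4+8+11=23, value 41+44+22=107
- item 1+item 2+item 3: weight 4+4+8=16, value 41+14+44=99
- item 1+item 3+item 4: weight 4+8+14=26, value 41+44+8=93
Best: $107.

$107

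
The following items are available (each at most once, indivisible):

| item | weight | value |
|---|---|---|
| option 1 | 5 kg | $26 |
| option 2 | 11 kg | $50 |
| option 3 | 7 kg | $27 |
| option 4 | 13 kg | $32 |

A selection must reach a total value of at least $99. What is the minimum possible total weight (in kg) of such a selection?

23

Subsets with value ≥ 99, sorted by total weight:
- option 1+option 2+option 3: weight 23, value 103
- option 1+option 2+option 4: weight 29, value 108
- option 2+option 3+option 4: weight 31, value 109
- option 1+option 2+option 3+option 4: weight 36, value 135
Minimum weight: 23 kg.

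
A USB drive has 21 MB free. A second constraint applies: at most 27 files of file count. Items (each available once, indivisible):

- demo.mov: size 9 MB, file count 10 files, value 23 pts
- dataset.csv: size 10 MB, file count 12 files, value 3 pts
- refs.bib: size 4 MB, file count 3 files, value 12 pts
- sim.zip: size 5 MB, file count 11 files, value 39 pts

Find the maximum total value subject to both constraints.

74 pts

Feasible sets respecting both limits:
- demo.mov+refs.bib+sim.zip: size 18, file count 24, value 74
- demo.mov+sim.zip: size 14, file count 21, value 62
- dataset.csv+refs.bib+sim.zip: size 19, file count 26, value 54
- refs.bib+sim.zip: size 9, file count 14, value 51
Best: 74 pts.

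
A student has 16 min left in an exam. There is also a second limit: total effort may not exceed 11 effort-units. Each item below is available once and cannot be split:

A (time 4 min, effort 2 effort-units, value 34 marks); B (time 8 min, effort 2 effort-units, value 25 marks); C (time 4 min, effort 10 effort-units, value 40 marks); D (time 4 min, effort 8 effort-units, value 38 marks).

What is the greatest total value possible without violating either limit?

Feasible sets respecting both limits:
- A+D: time 8, effort 10, value 72
- B+D: time 12, effort 10, value 63
- A+B: time 12, effort 4, value 59
Best: 72 marks.

72 marks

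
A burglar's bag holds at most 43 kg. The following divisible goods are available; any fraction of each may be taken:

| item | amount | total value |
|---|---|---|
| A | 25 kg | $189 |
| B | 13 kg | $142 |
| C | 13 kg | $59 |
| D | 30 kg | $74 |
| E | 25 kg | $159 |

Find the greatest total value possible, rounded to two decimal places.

Take in order of value per unit:
- B (142/13 per unit): all 13 → value 142, running total 142.00
- A (189/25 per unit): all 25 → value 189, running total 331.00
- E (159/25 per unit): 5 of 25 → value 5×159/25 = 31.8000, running total 362.80
Total 362.80.

362.80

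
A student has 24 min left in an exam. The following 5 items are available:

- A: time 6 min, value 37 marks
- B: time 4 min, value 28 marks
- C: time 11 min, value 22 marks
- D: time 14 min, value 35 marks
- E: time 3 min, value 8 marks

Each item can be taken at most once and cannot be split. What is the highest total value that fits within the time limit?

Check high-value combinations within 24 min:
- A+B+D: time 6+4+14=24, value 37+28+35=100
- A+B+C+E: time 6+4+11+3=24, value 37+28+22+8=95
- A+B+C: time 6+4+11=21, value 37+28+22=87
Best: 100 marks.

100 marks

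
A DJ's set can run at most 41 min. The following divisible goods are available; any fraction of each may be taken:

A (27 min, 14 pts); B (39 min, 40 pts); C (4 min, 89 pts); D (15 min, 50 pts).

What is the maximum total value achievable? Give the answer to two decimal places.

161.56

Take in order of value per unit:
- C (89/4 per unit): all 4 → value 89, running total 89.00
- D (50/15 per unit): all 15 → value 50, running total 139.00
- B (40/39 per unit): 22 of 39 → value 22×40/39 = 22.5641, running total 161.56
Total 161.56.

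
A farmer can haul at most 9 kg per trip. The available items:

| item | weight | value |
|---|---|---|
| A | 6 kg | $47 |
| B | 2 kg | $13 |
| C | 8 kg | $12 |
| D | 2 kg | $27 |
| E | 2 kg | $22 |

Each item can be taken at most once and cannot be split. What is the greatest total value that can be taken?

$74

Check high-value combinations within 9 kg:
- A+D: weight 6+2=8, value 47+27=74
- A+E: weight 6+2=8, value 47+22=69
- B+D+E: weight 2+2+2=6, value 13+27+22=62
- A+B: weight 6+2=8, value 47+13=60
- D+E: weight 2+2=4, value 27+22=49
Best: $74.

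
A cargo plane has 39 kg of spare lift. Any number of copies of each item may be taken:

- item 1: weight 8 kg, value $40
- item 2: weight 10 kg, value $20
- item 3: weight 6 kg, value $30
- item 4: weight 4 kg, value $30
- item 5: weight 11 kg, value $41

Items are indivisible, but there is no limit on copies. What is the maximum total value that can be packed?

$270

Best value-per-unit is item 4 at 30/4; filling with it alone gives 9×30 = 270.
Optimal mix: 1×item 3 + 8×item 4 → weight 38, value 270.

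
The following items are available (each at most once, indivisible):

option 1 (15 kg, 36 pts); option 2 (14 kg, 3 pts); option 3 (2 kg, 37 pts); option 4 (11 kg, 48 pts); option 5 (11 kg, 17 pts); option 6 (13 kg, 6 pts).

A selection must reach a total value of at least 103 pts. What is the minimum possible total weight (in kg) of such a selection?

28

Subsets with value ≥ 103, sorted by total weight:
- option 1+option 3+option 4: weight 28, value 121
- option 3+option 4+option 5+option 6: weight 37, value 108
Minimum weight: 28 kg.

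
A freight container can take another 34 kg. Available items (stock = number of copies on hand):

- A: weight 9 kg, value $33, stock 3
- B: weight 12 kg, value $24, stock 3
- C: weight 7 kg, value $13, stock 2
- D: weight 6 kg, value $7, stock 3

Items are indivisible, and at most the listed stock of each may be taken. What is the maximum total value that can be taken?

$112

Best selections within weight 34 and stock limits:
- 3×A + 1×C: weight 34, value 112
- 3×A + 1×D: weight 33, value 106
- 3×A: weight 27, value 99
- 2×A + 2×C: weight 32, value 92
Best: $112.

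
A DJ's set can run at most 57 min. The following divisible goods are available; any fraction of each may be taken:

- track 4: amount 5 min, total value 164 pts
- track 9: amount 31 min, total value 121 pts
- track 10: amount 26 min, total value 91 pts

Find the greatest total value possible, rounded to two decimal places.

Take in order of value per unit:
- track 4 (164/5 per unit): all 5 → value 164, running total 164.00
- track 9 (121/31 per unit): all 31 → value 121, running total 285.00
- track 10 (91/26 per unit): 21 of 26 → value 21×91/26 = 73.5000, running total 358.50
Total 358.50.

358.50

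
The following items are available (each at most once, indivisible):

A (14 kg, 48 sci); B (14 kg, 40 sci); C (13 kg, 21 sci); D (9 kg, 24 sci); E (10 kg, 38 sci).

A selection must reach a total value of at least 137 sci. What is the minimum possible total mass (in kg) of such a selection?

47

Subsets with value ≥ 137, sorted by total mass:
- A+B+D+E: mass 47, value 150
- A+B+C+E: mass 51, value 147
- A+B+C+D+E: mass 60, value 171
Minimum mass: 47 kg.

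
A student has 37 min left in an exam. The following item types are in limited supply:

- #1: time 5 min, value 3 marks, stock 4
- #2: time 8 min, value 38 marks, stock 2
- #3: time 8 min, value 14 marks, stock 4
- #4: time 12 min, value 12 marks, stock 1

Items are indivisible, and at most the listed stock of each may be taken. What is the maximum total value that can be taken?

Best selections within time 37 and stock limits:
- 1×#1 + 2×#2 + 2×#3: time 37, value 107
- 2×#2 + 2×#3: time 32, value 104
Best: 107 marks.

107 marks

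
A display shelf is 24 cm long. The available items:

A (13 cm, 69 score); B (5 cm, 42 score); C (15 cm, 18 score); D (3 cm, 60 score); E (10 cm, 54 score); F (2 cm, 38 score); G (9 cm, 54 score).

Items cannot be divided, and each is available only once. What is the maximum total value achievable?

209 score

Check high-value combinations within 24 cm:
- A+B+D+F: length 13+5+3+2=23, value 69+42+60+38=209
- D+E+F+G: length 3+10+2+9=24, value 60+54+38+54=206
- B+D+F+G: length 5+3+2+9=19, value 42+60+38+54=194
Best: 209 score.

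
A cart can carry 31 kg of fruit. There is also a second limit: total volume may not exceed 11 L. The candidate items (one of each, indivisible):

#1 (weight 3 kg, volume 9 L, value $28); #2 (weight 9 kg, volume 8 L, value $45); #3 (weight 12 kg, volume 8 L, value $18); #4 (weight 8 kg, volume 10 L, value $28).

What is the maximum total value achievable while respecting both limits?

$45

Feasible sets respecting both limits:
- #2: weight 9, volume 8, value 45
- #1: weight 3, volume 9, value 28
- #4: weight 8, volume 10, value 28
- #3: weight 12, volume 8, value 18
Best: $45.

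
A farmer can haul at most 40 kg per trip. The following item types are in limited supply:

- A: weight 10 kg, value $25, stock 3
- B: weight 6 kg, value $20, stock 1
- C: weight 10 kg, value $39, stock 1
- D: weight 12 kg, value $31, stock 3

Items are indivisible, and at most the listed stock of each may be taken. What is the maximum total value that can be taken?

Top feasible selections:
- 1×B + 1×C + 2×D: weight 40, value 121
- 1×A + 1×B + 1×C + 1×D: weight 38, value 115
Best: $121.

$121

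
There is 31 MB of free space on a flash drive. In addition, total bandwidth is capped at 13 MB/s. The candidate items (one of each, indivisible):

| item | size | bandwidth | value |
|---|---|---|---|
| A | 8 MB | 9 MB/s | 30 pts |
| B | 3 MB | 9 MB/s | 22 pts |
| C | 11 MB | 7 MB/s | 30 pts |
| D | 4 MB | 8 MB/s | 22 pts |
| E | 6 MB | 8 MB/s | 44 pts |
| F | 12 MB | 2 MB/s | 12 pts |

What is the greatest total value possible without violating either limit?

56 pts

Feasible sets respecting both limits:
- E+F: size 18, bandwidth 10, value 56
- E: size 6, bandwidth 8, value 44
- A+F: size 20, bandwidth 11, value 42
- C+F: size 23, bandwidth 9, value 42
Best: 56 pts.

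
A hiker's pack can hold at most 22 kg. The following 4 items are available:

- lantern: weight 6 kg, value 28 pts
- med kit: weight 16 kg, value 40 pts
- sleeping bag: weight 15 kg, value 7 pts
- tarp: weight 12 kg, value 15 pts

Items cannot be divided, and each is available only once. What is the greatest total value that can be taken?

68 pts

Check high-value combinations within 22 kg:
- lantern+med kit: weight 6+16=22, value 28+40=68
- lantern+tarp: weight 6+12=18, value 28+15=43
- med kit: weight 16, value 40
Best: 68 pts.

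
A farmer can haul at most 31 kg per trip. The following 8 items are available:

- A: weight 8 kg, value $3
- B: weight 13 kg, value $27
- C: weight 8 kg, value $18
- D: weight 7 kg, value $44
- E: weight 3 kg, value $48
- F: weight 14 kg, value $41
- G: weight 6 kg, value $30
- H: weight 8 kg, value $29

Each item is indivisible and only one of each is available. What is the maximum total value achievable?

Check high-value combinations within 31 kg:
- D+E+F+G: weight 7+3+14+6=30, value 44+48+41+30=163
- D+E+G+H: weight 7+3+6+8=24, value 44+48+30+29=151
- B+D+E+G: weight 13+7+3+6=29, value 27+44+48+30=149
- B+D+E+H: weight 13+7+3+8=31, value 27+44+48+29=148
- E+F+G+H: weight 3+14+6+8=31, value 48+41+30+29=148
Best: $163.

$163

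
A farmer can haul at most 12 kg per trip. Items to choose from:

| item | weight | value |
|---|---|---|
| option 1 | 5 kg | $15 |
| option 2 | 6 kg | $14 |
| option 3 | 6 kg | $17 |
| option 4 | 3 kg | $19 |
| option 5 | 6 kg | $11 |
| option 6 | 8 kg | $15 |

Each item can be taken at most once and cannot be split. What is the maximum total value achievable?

$36

This is a 0/1 knapsack; check combinations near the capacity.
- option 3+option 4: weight 6+3=9, value 17+19=36
- option 1+option 4: weight 5+3=8, value 15+19=34
- option 4+option 6: weight 3+8=11, value 19+15=34
Best: $36.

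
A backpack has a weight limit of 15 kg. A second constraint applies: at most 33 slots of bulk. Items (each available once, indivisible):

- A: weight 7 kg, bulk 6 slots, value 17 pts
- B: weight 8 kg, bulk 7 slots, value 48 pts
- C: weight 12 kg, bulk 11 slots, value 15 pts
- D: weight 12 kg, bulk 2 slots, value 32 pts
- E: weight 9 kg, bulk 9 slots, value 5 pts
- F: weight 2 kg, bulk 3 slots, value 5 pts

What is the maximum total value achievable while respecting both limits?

Feasible sets respecting both limits:
- A+B: weight 15, bulk 13, value 65
- B+F: weight 10, bulk 10, value 53
- B: weight 8, bulk 7, value 48
- D+F: weight 14, bulk 5, value 37
Best: 65 pts.

65 pts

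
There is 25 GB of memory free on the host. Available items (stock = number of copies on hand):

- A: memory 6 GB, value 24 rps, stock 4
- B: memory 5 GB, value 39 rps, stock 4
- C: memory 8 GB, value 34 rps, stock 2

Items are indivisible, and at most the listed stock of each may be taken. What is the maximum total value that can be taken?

156 rps

Top feasible selections:
- 4×B: memory 20, value 156
- 3×B + 1×C: memory 23, value 151
- 1×A + 3×B: memory 21, value 141
- 1×A + 2×B + 1×C: memory 24, value 136
Best: 156 rps.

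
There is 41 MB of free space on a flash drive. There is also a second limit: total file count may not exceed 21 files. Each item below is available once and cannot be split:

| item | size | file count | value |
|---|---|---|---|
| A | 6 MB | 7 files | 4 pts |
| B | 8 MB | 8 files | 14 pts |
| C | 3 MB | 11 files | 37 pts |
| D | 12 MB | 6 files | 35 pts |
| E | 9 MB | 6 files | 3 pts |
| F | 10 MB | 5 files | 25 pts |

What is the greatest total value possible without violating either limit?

Feasible sets respecting both limits:
- B+D+F: size 30, file count 19, value 74
- C+D: size 15, file count 17, value 72
- A+D+F: size 28, file count 18, value 64
- D+E+F: size 31, file count 17, value 63
Best: 74 pts.

74 pts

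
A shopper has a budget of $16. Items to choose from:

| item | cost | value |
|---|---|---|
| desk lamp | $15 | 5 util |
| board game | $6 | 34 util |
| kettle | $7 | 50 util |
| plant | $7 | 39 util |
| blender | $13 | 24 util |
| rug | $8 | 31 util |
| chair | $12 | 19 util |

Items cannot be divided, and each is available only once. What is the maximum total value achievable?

89 util

This is a 0/1 knapsack; check combinations near the capacity.
- kettle+plant: cost 7+7=14, value 50+39=89
- board game+kettle: cost 6+7=13, value 34+50=84
- kettle+rug: cost 7+8=15, value 50+31=81
- board game+plant: cost 6+7=13, value 34+39=73
Best: 89 util.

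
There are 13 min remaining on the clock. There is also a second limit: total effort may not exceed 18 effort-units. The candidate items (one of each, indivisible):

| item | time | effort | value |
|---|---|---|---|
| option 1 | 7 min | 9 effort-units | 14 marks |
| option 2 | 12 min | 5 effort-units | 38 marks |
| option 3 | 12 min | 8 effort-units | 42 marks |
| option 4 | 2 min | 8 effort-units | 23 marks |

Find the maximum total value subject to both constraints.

42 marks

Feasible sets respecting both limits:
- option 3: time 12, effort 8, value 42
- option 2: time 12, effort 5, value 38
- option 1+option 4: time 9, effort 17, value 37
- option 4: time 2, effort 8, value 23
Best: 42 marks.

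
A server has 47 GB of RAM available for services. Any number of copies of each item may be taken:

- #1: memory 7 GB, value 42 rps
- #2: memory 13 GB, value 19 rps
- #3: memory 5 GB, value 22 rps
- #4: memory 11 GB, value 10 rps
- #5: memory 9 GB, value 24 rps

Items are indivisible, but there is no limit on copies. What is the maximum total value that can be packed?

Best value-per-unit is #1 at 42/7; filling with it alone gives 6×42 = 252.
Optimal mix: 6×#1 + 1×#3 → memory 47, value 274.

274 rps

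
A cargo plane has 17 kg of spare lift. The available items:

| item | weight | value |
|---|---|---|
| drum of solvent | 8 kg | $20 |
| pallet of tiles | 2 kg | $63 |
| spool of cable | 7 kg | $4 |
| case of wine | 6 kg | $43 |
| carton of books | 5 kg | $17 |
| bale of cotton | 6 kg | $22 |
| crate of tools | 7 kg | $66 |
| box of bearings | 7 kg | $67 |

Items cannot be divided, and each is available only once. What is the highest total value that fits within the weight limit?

$196

Check high-value combinations within 17 kg:
- pallet of tiles+crate of tools+box of bearings: weight 2+7+7=16, value 63+66+67=196
- pallet of tiles+case of wine+box of bearings: weight 2+6+7=15, value 63+43+67=173
- pallet of tiles+case of wine+crate of tools: weight 2+6+7=15, value 63+43+66=172
- pallet of tiles+bale of cotton+box of bearings: weight 2+6+7=15, value 63+22+67=152
- pallet of tiles+bale of cotton+crate of tools: weight 2+6+7=15, value 63+22+66=151
Best: $196.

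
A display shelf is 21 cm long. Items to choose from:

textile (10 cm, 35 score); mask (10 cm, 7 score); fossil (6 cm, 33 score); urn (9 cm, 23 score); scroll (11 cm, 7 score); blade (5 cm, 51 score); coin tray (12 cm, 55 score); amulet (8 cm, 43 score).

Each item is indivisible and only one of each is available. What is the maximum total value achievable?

Check high-value combinations within 21 cm:
- fossil+blade+amulet: length 6+5+8=19, value 33+51+43=127
- textile+fossil+blade: length 10+6+5=21, value 35+33+51=119
- fossil+urn+blade: length 6+9+5=20, value 33+23+51=107
- blade+coin tray: length 5+12=17, value 51+55=106
Best: 127 score.

127 score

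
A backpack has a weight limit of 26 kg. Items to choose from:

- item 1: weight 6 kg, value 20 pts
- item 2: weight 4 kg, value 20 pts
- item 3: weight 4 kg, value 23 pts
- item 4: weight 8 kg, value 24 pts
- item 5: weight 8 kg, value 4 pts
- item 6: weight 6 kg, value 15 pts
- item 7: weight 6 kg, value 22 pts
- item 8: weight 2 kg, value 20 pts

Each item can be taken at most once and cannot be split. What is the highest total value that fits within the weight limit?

Check high-value combinations within 26 kg:
- item 2+item 3+item 4+item 7+item 8: weight 4+4+8+6+2=24, value 20+23+24+22+20=109
- item 1+item 3+item 4+item 7+item 8: weight 6+4+8+6+2=26, value 20+23+24+22+20=109
- item 1+item 2+item 3+item 4+item 8: weight 6+4+4+8+2=24, value 20+20+23+24+20=107
- item 1+item 2+item 4+item 7+item 8: weight 6+4+8+6+2=26, value 20+20+24+22+20=106
- item 1+item 2+item 3+item 7+item 8: weight 6+4+4+6+2=22, value 20+20+23+22+20=105
Best: 109 pts.

109 pts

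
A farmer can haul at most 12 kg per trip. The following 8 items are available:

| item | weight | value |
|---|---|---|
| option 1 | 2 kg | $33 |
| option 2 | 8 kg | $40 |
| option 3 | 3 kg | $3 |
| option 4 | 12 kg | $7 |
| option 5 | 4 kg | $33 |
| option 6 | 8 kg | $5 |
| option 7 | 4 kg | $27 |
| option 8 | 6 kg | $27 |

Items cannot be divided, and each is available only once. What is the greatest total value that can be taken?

$93

Check high-value combinations within 12 kg:
- option 1+option 5+option 7: weight 2+4+4=10, value 33+33+27=93
- option 1+option 5+option 8: weight 2+4+6=12, value 33+33+27=93
- option 1+option 7+option 8: weight 2+4+6=12, value 33+27+27=87
- option 1+option 2: weight 2+8=10, value 33+40=73
Best: $93.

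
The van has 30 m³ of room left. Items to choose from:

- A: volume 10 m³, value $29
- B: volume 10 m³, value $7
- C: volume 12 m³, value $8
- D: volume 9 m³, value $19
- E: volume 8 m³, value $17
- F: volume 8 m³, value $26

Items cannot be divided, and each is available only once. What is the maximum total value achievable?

Check high-value combinations within 30 m³:
- A+D+F: volume 10+9+8=27, value 29+19+26=74
- A+E+F: volume 10+8+8=26, value 29+17+26=72
- A+D+E: volume 10+9+8=27, value 29+19+17=65
- A+C+F: volume 10+12+8=30, value 29+8+26=63
- D+E+F: volume 9+8+8=25, value 19+17+26=62
Best: $74.

$74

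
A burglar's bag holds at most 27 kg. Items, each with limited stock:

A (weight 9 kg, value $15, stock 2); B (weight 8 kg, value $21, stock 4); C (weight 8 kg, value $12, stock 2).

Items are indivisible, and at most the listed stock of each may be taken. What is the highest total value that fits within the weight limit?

Best selections within weight 27 and stock limits:
- 3×B: weight 24, value 63
- 1×A + 2×B: weight 25, value 57
Best: $63.

$63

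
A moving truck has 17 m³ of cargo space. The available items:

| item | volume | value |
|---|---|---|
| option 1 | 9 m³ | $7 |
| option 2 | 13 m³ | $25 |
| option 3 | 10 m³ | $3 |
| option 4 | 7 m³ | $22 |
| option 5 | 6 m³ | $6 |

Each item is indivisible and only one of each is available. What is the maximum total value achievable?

$29

Check high-value combinations within 17 m³:
- option 1+option 4: volume 9+7=16, value 7+22=29
- option 4+option 5: volume 7+6=13, value 22+6=28
- option 2: volume 13, value 25
- option 3+option 4: volume 10+7=17, value 3+22=25
Best: $29.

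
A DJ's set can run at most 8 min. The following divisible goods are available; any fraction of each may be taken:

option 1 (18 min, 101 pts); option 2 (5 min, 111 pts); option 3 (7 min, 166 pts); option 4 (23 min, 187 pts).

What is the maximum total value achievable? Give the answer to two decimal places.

188.20

Take in order of value per unit:
- option 3 (166/7 per unit): all 7 → value 166, running total 166.00
- option 2 (111/5 per unit): 1 of 5 → value 1×111/5 = 22.2000, running total 188.20
Total 188.20.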